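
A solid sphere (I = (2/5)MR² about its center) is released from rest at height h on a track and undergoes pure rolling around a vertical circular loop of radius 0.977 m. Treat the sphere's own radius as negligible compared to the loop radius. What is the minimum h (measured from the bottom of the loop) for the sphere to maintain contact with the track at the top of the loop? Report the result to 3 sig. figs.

The moment of inertia is (2/5)MR², giving k ≡ I/(MR²) = 0.4.
At the top, contact is just lost when gravity alone supplies the centripetal force: Mg = Mv_top²/r, i.e. v_top² = gr.
With ω = v/R, the kinetic energy at speed v is ½(1+k)Mv² = (7/10)Mv².
Energy conservation from release (height h) to the top (height 2r): Mgh = Mg(2r) + (7/10)M·gr.
Thus h_min = 2r + (1+k)r/2 = r(2 + 1.4/2) = 0.977 × 2.7 ≈ 2.64 m.

h_min ≈ 2.64 m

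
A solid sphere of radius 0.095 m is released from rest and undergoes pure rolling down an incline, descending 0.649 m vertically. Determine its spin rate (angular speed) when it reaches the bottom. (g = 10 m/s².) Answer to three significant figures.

The moment of inertia is (2/5)MR², giving k ≡ I/(MR²) = 0.4.
The rolling condition ω = v/R makes the rotational term ½I(v/R)² = ½kMv², so KE_total = ½(1+k)Mv² = (7/10)Mv².
Energy conservation Mgh = ½(1+k)Mv² gives v = √(2gh/(1+k)) = √(2 × 10 × 0.649 / 1.4) = 3.045 m/s.
The angular speed follows from ω = v/R = 3.045/0.095 ≈ 32.1 rad/s.

ω ≈ 32.1 rad/s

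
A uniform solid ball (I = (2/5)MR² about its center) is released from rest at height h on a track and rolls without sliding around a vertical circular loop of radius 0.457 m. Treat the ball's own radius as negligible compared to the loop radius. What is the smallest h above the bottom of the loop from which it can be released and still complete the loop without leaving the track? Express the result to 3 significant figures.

h_min ≈ 1.23 m

Here I = (2/5)MR², so the shape factor k = I/(MR²) = 0.4.
At the top, contact is just lost when gravity alone supplies the centripetal force: Mg = Mv_top²/r, i.e. v_top² = gr.
With ω = v/R, the kinetic energy at speed v is ½(1+k)Mv² = (7/10)Mv².
Energy conservation from release (height h) to the top (height 2r): Mgh = Mg(2r) + (7/10)M·gr.
Thus h_min = 2r + (1+k)r/2 = r(2 + 1.4/2) = 0.457 × 2.7 ≈ 1.23 m.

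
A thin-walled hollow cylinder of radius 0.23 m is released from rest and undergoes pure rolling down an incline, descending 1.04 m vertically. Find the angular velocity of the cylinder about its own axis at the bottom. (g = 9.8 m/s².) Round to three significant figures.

ω ≈ 13.9 rad/s

With I = MR², the ratio k = I/(MR²) is 1.
Rolling without slipping gives ω = v/R, so the total kinetic energy is ½Mv² + ½Iω² = ½(1+k)Mv² = Mv².
Energy conservation Mgh = ½(1+k)Mv² gives v = √(2gh/(1+k)) = √(2 × 9.8 × 1.04 / 2) = 3.192 m/s.
Then ω = v/R = 3.192 / 0.23 ≈ 13.9 rad/s.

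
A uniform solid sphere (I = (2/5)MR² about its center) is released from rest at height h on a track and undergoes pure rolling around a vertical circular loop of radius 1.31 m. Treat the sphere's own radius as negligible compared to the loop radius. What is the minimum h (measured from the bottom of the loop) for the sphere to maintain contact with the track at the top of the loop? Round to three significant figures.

For this body I = (2/5)MR², i.e. k = I/(MR²) = 0.4.
At the top, contact is just lost when gravity alone supplies the centripetal force: Mg = Mv_top²/r, i.e. v_top² = gr.
With ω = v/R, the kinetic energy at speed v is ½(1+k)Mv² = (7/10)Mv².
Energy conservation from release (height h) to the top (height 2r): Mgh = Mg(2r) + (7/10)M·gr.
Thus h_min = 2r + (1+k)r/2 = r(2 + 1.4/2) = 1.31 × 2.7 ≈ 3.54 m.

h_min ≈ 3.54 m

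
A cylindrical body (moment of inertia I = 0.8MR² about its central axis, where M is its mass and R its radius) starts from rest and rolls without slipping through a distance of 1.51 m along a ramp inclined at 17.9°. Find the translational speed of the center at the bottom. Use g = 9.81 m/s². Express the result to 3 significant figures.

v ≈ 2.25 m/s

With I = 0.8MR², the ratio k = I/(MR²) is 0.8.
The rolling condition ω = v/R makes the rotational term ½I(v/R)² = ½kMv², so KE_total = ½(1+k)Mv² = (9/10)Mv².
The vertical drop is h = L sinθ = 1.51 × sin17.9° = 0.4641 m.
Energy conservation: Mgh = (9/10)Mv², so v = √(2gh/(1+k)) = √(2 × 9.81 × 0.4641 / 1.8) ≈ 2.25 m/s.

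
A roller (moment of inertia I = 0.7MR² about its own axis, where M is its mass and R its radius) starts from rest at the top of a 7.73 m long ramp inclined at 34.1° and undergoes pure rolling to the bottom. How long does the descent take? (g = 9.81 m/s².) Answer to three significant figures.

t ≈ 2.19 s

Here I = 0.7MR², so the shape factor k = I/(MR²) = 0.7.
Translational: Mg sinθ − f = Ma. Rotational about the CM: fR = Iα = kMRa, so f = kMa.
Hence a = g sinθ/(1+k) = 9.81×sin34.1°/1.7 = 3.235 m/s².
Starting from rest, L = ½at², so t = √(2L/a) = √(2×7.73/3.235) ≈ 2.19 s.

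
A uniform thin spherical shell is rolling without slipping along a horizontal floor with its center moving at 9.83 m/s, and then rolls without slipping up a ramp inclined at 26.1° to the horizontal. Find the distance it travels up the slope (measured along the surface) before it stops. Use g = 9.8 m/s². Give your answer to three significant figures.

The moment of inertia is (2/3)MR², giving k ≡ I/(MR²) = 2/3.
Since it rolls without slipping, ω = v/R and KE = ½Mv² + ½Iω² = ½(1+k)Mv² = (5/6)Mv².
Setting this equal to Mgh gives the vertical rise h = (1+k)v₀²/(2g) = 1.667×9.83²/(2×9.8) = 8.217 m.
Along the incline, d = h/sinθ = 8.217/sin26.1° ≈ 18.7 m.

d ≈ 18.7 m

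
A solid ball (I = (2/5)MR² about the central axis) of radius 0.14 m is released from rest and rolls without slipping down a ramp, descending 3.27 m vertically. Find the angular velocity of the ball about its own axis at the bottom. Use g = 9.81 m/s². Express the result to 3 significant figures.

Here I = (2/5)MR², so the shape factor k = I/(MR²) = 0.4.
Pure rolling means v = ωR; then KE = ½Mv² + ½I(v/R)² = ½(1+k)Mv² = (7/10)Mv².
Energy conservation Mgh = ½(1+k)Mv² gives v = √(2gh/(1+k)) = √(2 × 9.81 × 3.27 / 1.4) = 6.77 m/s.
The angular speed follows from ω = v/R = 6.77/0.14 ≈ 48.4 rad/s.

ω ≈ 48.4 rad/s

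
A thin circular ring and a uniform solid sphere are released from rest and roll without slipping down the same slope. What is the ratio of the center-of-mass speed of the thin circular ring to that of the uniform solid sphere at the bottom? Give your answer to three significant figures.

Each satisfies Mgh = ½(1+k)Mv² with k = I/(MR²), so v ∝ 1/√(1+k).
For the thin circular ring k = 1; for the uniform solid sphere k = 0.4.
v₁/v₂ = √((1+k₂)/(1+k₁)) = √(1.4/2) ≈ 0.837.

v_ratio ≈ 0.837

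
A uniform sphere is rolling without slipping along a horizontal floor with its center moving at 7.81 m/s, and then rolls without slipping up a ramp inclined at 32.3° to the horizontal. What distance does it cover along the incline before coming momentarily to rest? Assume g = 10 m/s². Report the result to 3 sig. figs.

d ≈ 7.99 m

For this body I = (2/5)MR², i.e. k = I/(MR²) = 0.4.
Rolling without slipping gives ω = v/R, so the total kinetic energy is ½Mv² + ½Iω² = ½(1+k)Mv² = (7/10)Mv².
Setting this equal to Mgh gives the vertical rise h = (1+k)v₀²/(2g) = 1.4×7.81²/(2×10) = 4.27 m.
Along the incline, d = h/sinθ = 4.27/sin32.3° ≈ 7.99 m.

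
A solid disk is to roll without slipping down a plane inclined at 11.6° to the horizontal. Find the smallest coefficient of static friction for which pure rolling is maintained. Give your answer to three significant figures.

The moment of inertia is (1/2)MR², giving k ≡ I/(MR²) = 0.5.
Newton's second law down the slope: Mg sinθ − f = Ma. The torque equation fR = Iα (with α = a/R) gives f = kMa.
These give a = g sinθ/(1+k) and the required friction f = kMg sinθ/(1+k).
With N = Mg cosθ, the no-slip condition f ≤ μN gives μ_min = f/N = k tanθ/(1+k).
μ_min = 0.5 × tan11.6° / 1.5 ≈ 0.0684.

μ_min ≈ 0.0684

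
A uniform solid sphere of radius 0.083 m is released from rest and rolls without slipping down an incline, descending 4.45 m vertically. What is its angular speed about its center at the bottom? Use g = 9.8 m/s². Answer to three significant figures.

ω ≈ 95.1 rad/s

With I = (2/5)MR², the ratio k = I/(MR²) is 0.4.
The rolling condition ω = v/R makes the rotational term ½I(v/R)² = ½kMv², so KE_total = ½(1+k)Mv² = (7/10)Mv².
Energy conservation Mgh = ½(1+k)Mv² gives v = √(2gh/(1+k)) = √(2 × 9.8 × 4.45 / 1.4) = 7.893 m/s.
The angular speed follows from ω = v/R = 7.893/0.083 ≈ 95.1 rad/s.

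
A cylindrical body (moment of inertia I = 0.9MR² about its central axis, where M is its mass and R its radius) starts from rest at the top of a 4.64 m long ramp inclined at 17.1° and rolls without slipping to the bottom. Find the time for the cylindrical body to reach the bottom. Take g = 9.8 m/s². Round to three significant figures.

The moment of inertia is 0.9MR², giving k ≡ I/(MR²) = 0.9.
Along the incline Mg sinθ − f = Ma, and torque about the center fR = Iα = kMR²(a/R) gives f = kMa.
Hence a = g sinθ/(1+k) = 9.8×sin17.1°/1.9 = 1.517 m/s².
Starting from rest, L = ½at², so t = √(2L/a) = √(2×4.64/1.517) ≈ 2.47 s.

t ≈ 2.47 s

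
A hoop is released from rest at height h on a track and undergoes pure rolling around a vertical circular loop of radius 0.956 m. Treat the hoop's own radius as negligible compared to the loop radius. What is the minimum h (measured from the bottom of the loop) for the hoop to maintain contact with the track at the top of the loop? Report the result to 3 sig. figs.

For this body I = MR², i.e. k = I/(MR²) = 1.
At the top of the loop, the minimum-contact condition is Mg = Mv_top²/r, so v_top² = gr.
With ω = v/R, the kinetic energy at speed v is ½(1+k)Mv² = Mv².
Energy conservation from release (height h) to the top (height 2r): Mgh = Mg(2r) + M·gr.
Thus h_min = 2r + (1+k)r/2 = r(2 + 2/2) = 0.956 × 3 ≈ 2.87 m.

h_min ≈ 2.87 m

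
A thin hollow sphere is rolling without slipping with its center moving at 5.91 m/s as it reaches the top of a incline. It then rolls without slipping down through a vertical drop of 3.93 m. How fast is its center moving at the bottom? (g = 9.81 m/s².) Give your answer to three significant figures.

For this body I = (2/3)MR², i.e. k = I/(MR²) = 2/3.
The rolling condition ω = v/R makes the rotational term ½I(v/R)² = ½kMv², so KE_total = ½(1+k)Mv² = (5/6)Mv².
Energy conservation: (5/6)Mv₀² + Mgh = (5/6)Mv², so v² = v₀² + 2gh/(1+k).
v = √(5.91² + 2×9.81×3.93/1.667) = √81.19 ≈ 9.01 m/s.

v ≈ 9.01 m/s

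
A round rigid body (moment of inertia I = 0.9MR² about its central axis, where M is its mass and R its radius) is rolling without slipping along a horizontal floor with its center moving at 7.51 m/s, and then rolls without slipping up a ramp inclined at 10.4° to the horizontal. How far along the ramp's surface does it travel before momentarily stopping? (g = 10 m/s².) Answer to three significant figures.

d ≈ 29.7 m

For this body I = 0.9MR², i.e. k = I/(MR²) = 0.9.
Since it rolls without slipping, ω = v/R and KE = ½Mv² + ½Iω² = ½(1+k)Mv² = (19/20)Mv².
Setting this equal to Mgh gives the vertical rise h = (1+k)v₀²/(2g) = 1.9×7.51²/(2×10) = 5.358 m.
Along the incline, d = h/sinθ = 5.358/sin10.4° ≈ 29.7 m.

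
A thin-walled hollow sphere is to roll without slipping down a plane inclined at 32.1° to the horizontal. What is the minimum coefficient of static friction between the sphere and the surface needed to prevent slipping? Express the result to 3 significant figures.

With I = (2/3)MR², the ratio k = I/(MR²) is 2/3.
Along the incline Mg sinθ − f = Ma, and torque about the center fR = Iα = kMR²(a/R) gives f = kMa.
These give a = g sinθ/(1+k) and the required friction f = kMg sinθ/(1+k).
The normal force is N = Mg cosθ, so μ_min = f/N = k tanθ/(1+k).
μ_min = (2/3) × tan32.1° / 1.667 ≈ 0.251.

μ_min ≈ 0.251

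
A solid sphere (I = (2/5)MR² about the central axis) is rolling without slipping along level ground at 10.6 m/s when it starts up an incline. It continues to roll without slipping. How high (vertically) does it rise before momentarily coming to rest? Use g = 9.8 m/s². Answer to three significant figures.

h ≈ 8.03 m

For this body I = (2/5)MR², i.e. k = I/(MR²) = 0.4.
Rolling without slipping gives ω = v/R, so the total kinetic energy is ½Mv² + ½Iω² = ½(1+k)Mv² = (7/10)Mv².
All of this converts to potential energy at the highest point: (7/10)Mv₀² = Mgh.
Thus h = (1+k)v₀²/(2g) = 1.4 × 10.6² / (2 × 9.8) ≈ 8.03 m.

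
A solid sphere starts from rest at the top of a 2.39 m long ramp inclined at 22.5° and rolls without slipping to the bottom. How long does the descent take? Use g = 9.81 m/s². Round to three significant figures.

For this body I = (2/5)MR², i.e. k = I/(MR²) = 0.4.
Along the incline Mg sinθ − f = Ma, and torque about the center fR = Iα = kMR²(a/R) gives f = kMa.
Hence a = g sinθ/(1+k) = 9.81×sin22.5°/1.4 = 2.682 m/s².
With constant a from rest, t = √(2L/a) = √(2·2.39/2.682) ≈ 1.34 s.

t ≈ 1.34 s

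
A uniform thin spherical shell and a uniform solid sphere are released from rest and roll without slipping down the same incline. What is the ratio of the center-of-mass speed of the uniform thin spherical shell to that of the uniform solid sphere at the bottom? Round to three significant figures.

v_ratio ≈ 0.917

Each satisfies Mgh = ½(1+k)Mv² with k = I/(MR²), so v ∝ 1/√(1+k).
For the uniform thin spherical shell k = 2/3; for the uniform solid sphere k = 0.4.
v₁/v₂ = √((1+k₂)/(1+k₁)) = √(1.4/1.667) ≈ 0.917.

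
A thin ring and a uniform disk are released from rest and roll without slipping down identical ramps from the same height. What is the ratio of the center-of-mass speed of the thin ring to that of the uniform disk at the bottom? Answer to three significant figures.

v_ratio ≈ 0.866

Each satisfies Mgh = ½(1+k)Mv² with k = I/(MR²), so v ∝ 1/√(1+k).
For the thin ring k = 1; for the uniform disk k = 0.5.
v₁/v₂ = √((1+k₂)/(1+k₁)) = √(1.5/2) ≈ 0.866.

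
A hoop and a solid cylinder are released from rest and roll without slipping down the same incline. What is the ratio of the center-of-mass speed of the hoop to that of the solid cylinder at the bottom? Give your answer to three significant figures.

Each satisfies Mgh = ½(1+k)Mv² with k = I/(MR²), so v ∝ 1/√(1+k).
For the hoop k = 1; for the solid cylinder k = 0.5.
v₁/v₂ = √((1+k₂)/(1+k₁)) = √(1.5/2) ≈ 0.866.

v_ratio ≈ 0.866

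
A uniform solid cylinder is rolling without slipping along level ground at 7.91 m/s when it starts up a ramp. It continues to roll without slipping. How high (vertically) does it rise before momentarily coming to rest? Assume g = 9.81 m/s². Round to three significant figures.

The moment of inertia is (1/2)MR², giving k ≡ I/(MR²) = 0.5.
Since it rolls without slipping, ω = v/R and KE = ½Mv² + ½Iω² = ½(1+k)Mv² = (3/4)Mv².
All of this converts to potential energy at the highest point: (3/4)Mv₀² = Mgh.
Thus h = (1+k)v₀²/(2g) = 1.5 × 7.91² / (2 × 9.81) ≈ 4.78 m.

h ≈ 4.78 m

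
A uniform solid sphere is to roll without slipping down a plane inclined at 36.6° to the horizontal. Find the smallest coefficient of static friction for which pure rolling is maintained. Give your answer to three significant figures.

The moment of inertia is (2/5)MR², giving k ≡ I/(MR²) = 0.4.
Translational: Mg sinθ − f = Ma. Rotational about the CM: fR = Iα = kMRa, so f = kMa.
These give a = g sinθ/(1+k) and the required friction f = kMg sinθ/(1+k).
With N = Mg cosθ, the no-slip condition f ≤ μN gives μ_min = f/N = k tanθ/(1+k).
μ_min = 0.4 × tan36.6° / 1.4 ≈ 0.212.

μ_min ≈ 0.212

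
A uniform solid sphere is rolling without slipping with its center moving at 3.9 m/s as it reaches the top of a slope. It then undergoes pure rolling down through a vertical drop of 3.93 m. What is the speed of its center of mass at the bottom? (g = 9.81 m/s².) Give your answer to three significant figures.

The moment of inertia is (2/5)MR², giving k ≡ I/(MR²) = 0.4.
Pure rolling means v = ωR; then KE = ½Mv² + ½I(v/R)² = ½(1+k)Mv² = (7/10)Mv².
Energy conservation: (7/10)Mv₀² + Mgh = (7/10)Mv², so v² = v₀² + 2gh/(1+k).
v = √(3.9² + 2×9.81×3.93/1.4) = √70.29 ≈ 8.38 m/s.

v ≈ 8.38 m/s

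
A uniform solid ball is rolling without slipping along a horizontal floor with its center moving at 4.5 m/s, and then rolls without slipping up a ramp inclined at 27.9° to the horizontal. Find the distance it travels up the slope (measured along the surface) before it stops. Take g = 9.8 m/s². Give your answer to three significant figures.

d ≈ 3.09 m

The moment of inertia is (2/5)MR², giving k ≡ I/(MR²) = 0.4.
Rolling without slipping gives ω = v/R, so the total kinetic energy is ½Mv² + ½Iω² = ½(1+k)Mv² = (7/10)Mv².
Setting this equal to Mgh gives the vertical rise h = (1+k)v₀²/(2g) = 1.4×4.5²/(2×9.8) = 1.446 m.
The distance along the slope is d = h/sinθ = 1.446/sin27.9° ≈ 3.09 m.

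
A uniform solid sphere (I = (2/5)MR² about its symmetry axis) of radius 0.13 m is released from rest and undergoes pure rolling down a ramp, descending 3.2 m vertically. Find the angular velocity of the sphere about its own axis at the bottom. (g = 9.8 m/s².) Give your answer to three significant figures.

Here I = (2/5)MR², so the shape factor k = I/(MR²) = 0.4.
Since it rolls without slipping, ω = v/R and KE = ½Mv² + ½Iω² = ½(1+k)Mv² = (7/10)Mv².
Energy conservation Mgh = ½(1+k)Mv² gives v = √(2gh/(1+k)) = √(2 × 9.8 × 3.2 / 1.4) = 6.693 m/s.
Then ω = v/R = 6.693 / 0.13 ≈ 51.5 rad/s.

ω ≈ 51.5 rad/s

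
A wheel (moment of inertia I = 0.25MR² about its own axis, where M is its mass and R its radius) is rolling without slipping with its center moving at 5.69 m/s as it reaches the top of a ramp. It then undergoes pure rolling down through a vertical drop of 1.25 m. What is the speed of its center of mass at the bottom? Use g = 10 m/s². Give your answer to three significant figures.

For this body I = 0.25MR², i.e. k = I/(MR²) = 0.25.
Rolling without slipping gives ω = v/R, so the total kinetic energy is ½Mv² + ½Iω² = ½(1+k)Mv² = (5/8)Mv².
Energy conservation: (5/8)Mv₀² + Mgh = (5/8)Mv², so v² = v₀² + 2gh/(1+k).
v = √(5.69² + 2×10×1.25/1.25) = √52.38 ≈ 7.24 m/s.

v ≈ 7.24 m/s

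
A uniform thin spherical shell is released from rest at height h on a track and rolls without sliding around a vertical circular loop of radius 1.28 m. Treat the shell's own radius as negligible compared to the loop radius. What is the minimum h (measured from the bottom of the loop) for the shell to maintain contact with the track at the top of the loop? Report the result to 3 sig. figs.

With I = (2/3)MR², the ratio k = I/(MR²) is 2/3.
At the top, contact is just lost when gravity alone supplies the centripetal force: Mg = Mv_top²/r, i.e. v_top² = gr.
With ω = v/R, the kinetic energy at speed v is ½(1+k)Mv² = (5/6)Mv².
Energy conservation from release (height h) to the top (height 2r): Mgh = Mg(2r) + (5/6)M·gr.
Thus h_min = 2r + (1+k)r/2 = r(2 + 1.667/2) = 1.28 × 2.833 ≈ 3.63 m.

h_min ≈ 3.63 m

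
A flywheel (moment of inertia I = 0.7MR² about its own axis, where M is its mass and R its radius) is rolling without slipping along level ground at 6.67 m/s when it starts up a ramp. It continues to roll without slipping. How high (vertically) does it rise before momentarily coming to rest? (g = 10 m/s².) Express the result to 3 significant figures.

h ≈ 3.78 m

Here I = 0.7MR², so the shape factor k = I/(MR²) = 0.7.
Pure rolling means v = ωR; then KE = ½Mv² + ½I(v/R)² = ½(1+k)Mv² = (17/20)Mv².
All of this converts to potential energy at the highest point: (17/20)Mv₀² = Mgh.
Thus h = (1+k)v₀²/(2g) = 1.7 × 6.67² / (2 × 10) ≈ 3.78 m.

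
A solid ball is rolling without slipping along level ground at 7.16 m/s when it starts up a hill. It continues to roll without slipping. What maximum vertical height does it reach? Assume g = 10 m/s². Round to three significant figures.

h ≈ 3.59 m

Here I = (2/5)MR², so the shape factor k = I/(MR²) = 0.4.
The rolling condition ω = v/R makes the rotational term ½I(v/R)² = ½kMv², so KE_total = ½(1+k)Mv² = (7/10)Mv².
All of this converts to potential energy at the highest point: (7/10)Mv₀² = Mgh.
Thus h = (1+k)v₀²/(2g) = 1.4 × 7.16² / (2 × 10) ≈ 3.59 m.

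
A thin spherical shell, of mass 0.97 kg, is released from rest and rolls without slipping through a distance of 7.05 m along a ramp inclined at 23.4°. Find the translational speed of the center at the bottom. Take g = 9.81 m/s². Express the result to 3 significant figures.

Here I = (2/3)MR², so the shape factor k = I/(MR²) = 2/3.
Since it rolls without slipping, ω = v/R and KE = ½Mv² + ½Iω² = ½(1+k)Mv² = (5/6)Mv².
The vertical drop is h = L sinθ = 7.05 × sin23.4° = 2.8 m.
Setting Mgh = (5/6)Mv² gives v = √(2gh/(1+k)) = √(2·9.81·2.8/1.667) ≈ 5.74 m/s.

v ≈ 5.74 m/s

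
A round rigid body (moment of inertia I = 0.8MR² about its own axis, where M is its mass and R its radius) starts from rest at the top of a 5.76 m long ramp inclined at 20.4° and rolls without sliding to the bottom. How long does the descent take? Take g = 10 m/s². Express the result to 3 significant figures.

t ≈ 2.44 s

The moment of inertia is 0.8MR², giving k ≡ I/(MR²) = 0.8.
Newton's second law down the slope: Mg sinθ − f = Ma. The torque equation fR = Iα (with α = a/R) gives f = kMa.
Hence a = g sinθ/(1+k) = 10×sin20.4°/1.8 = 1.937 m/s².
With constant a from rest, t = √(2L/a) = √(2·5.76/1.937) ≈ 2.44 s.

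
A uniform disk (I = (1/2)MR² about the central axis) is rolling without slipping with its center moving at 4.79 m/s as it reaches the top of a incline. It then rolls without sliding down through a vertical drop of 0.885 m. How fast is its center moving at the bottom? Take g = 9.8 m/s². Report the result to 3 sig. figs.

v ≈ 5.87 m/s

With I = (1/2)MR², the ratio k = I/(MR²) is 0.5.
Since it rolls without slipping, ω = v/R and KE = ½Mv² + ½Iω² = ½(1+k)Mv² = (3/4)Mv².
Energy conservation: (3/4)Mv₀² + Mgh = (3/4)Mv², so v² = v₀² + 2gh/(1+k).
v = √(4.79² + 2×9.8×0.885/1.5) = √34.51 ≈ 5.87 m/s.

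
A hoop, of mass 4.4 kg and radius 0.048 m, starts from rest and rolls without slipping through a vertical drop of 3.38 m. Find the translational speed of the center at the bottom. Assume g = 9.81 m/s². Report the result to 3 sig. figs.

v ≈ 5.76 m/s

Here I = MR², so the shape factor k = I/(MR²) = 1.
The rolling condition ω = v/R makes the rotational term ½I(v/R)² = ½kMv², so KE_total = ½(1+k)Mv² = Mv².
Energy conservation: Mgh = Mv², so v = √(2gh/(1+k)) = √(2 × 9.81 × 3.38 / 2) ≈ 5.76 m/s.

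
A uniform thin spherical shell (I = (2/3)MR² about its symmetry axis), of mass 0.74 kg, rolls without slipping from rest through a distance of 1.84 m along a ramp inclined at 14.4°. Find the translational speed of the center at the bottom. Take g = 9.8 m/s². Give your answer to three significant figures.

v ≈ 2.32 m/s

For this body I = (2/3)MR², i.e. k = I/(MR²) = 2/3.
The rolling condition ω = v/R makes the rotational term ½I(v/R)² = ½kMv², so KE_total = ½(1+k)Mv² = (5/6)Mv².
The vertical drop is h = L sinθ = 1.84 × sin14.4° = 0.4576 m.
Energy conservation: Mgh = (5/6)Mv², so v = √(2gh/(1+k)) = √(2 × 9.8 × 0.4576 / 1.667) ≈ 2.32 m/s.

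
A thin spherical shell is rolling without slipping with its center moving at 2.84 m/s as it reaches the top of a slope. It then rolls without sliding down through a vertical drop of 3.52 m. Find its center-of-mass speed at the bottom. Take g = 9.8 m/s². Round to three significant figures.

The moment of inertia is (2/3)MR², giving k ≡ I/(MR²) = 2/3.
Rolling without slipping gives ω = v/R, so the total kinetic energy is ½Mv² + ½Iω² = ½(1+k)Mv² = (5/6)Mv².
Conserving energy between top and bottom: (5/6)Mv² = (5/6)Mv₀² + Mgh, hence v² = v₀² + 2gh/(1+k).
v = √(2.84² + 2×9.8×3.52/1.667) = √49.46 ≈ 7.03 m/s.

v ≈ 7.03 m/s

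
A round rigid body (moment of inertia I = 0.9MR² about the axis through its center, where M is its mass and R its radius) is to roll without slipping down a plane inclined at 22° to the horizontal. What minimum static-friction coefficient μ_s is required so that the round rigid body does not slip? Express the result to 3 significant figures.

With I = 0.9MR², the ratio k = I/(MR²) is 0.9.
Along the incline Mg sinθ − f = Ma, and torque about the center fR = Iα = kMR²(a/R) gives f = kMa.
These give a = g sinθ/(1+k) and the required friction f = kMg sinθ/(1+k).
With N = Mg cosθ, the no-slip condition f ≤ μN gives μ_min = f/N = k tanθ/(1+k).
μ_min = 0.9 × tan22° / 1.9 ≈ 0.191.

μ_min ≈ 0.191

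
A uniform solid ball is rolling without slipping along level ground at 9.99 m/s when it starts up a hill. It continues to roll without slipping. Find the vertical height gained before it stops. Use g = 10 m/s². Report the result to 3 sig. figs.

h ≈ 6.99 m

Here I = (2/5)MR², so the shape factor k = I/(MR²) = 0.4.
Rolling without slipping gives ω = v/R, so the total kinetic energy is ½Mv² + ½Iω² = ½(1+k)Mv² = (7/10)Mv².
At the top the kinetic energy is zero, so (7/10)Mv₀² = Mgh.
Thus h = (1+k)v₀²/(2g) = 1.4 × 9.99² / (2 × 10) ≈ 6.99 m.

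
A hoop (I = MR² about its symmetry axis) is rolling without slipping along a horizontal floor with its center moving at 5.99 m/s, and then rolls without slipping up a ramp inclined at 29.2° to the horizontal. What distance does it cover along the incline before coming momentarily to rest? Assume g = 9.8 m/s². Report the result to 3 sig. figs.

With I = MR², the ratio k = I/(MR²) is 1.
Since it rolls without slipping, ω = v/R and KE = ½Mv² + ½Iω² = ½(1+k)Mv² = Mv².
Setting this equal to Mgh gives the vertical rise h = (1+k)v₀²/(2g) = 2×5.99²/(2×9.8) = 3.661 m.
Along the incline, d = h/sinθ = 3.661/sin29.2° ≈ 7.50 m.

d ≈ 7.50 m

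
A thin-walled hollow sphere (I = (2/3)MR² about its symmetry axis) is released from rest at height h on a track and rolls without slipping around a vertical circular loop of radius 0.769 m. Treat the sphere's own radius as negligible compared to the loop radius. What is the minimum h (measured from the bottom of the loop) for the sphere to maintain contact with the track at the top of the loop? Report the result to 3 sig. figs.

h_min ≈ 2.18 m

The moment of inertia is (2/3)MR², giving k ≡ I/(MR²) = 2/3.
At the top of the loop, the minimum-contact condition is Mg = Mv_top²/r, so v_top² = gr.
With ω = v/R, the kinetic energy at speed v is ½(1+k)Mv² = (5/6)Mv².
Energy conservation from release (height h) to the top (height 2r): Mgh = Mg(2r) + (5/6)M·gr.
Thus h_min = 2r + (1+k)r/2 = r(2 + 1.667/2) = 0.769 × 2.833 ≈ 2.18 m.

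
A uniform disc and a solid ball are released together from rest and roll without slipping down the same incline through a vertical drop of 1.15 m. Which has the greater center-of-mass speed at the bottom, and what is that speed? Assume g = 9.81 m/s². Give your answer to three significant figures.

For rolling without slipping, Mgh = ½(1+k)Mv² where k = I/(MR²), so v = √(2gh/(1+k)).
Uniform disc: k = 0.5, giving v = √(2×9.81×1.15/1.5) = 3.878 m/s.
Solid ball: k = 0.4, giving v = √(2×9.81×1.15/1.4) = 4.015 m/s.
The smaller k wins: the solid ball, at ≈ 4.01 m/s.

the solid ball, at v ≈ 4.01 m/s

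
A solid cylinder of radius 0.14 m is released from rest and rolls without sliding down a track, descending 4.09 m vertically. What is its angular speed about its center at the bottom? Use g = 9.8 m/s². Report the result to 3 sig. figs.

ω ≈ 52.2 rad/s

For this body I = (1/2)MR², i.e. k = I/(MR²) = 0.5.
The rolling condition ω = v/R makes the rotational term ½I(v/R)² = ½kMv², so KE_total = ½(1+k)Mv² = (3/4)Mv².
Energy conservation Mgh = ½(1+k)Mv² gives v = √(2gh/(1+k)) = √(2 × 9.8 × 4.09 / 1.5) = 7.31 m/s.
Then ω = v/R = 7.31 / 0.14 ≈ 52.2 rad/s.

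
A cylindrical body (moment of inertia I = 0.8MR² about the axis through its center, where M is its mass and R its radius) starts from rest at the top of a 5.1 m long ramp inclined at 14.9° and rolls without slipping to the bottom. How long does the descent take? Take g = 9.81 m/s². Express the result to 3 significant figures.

t ≈ 2.70 s

With I = 0.8MR², the ratio k = I/(MR²) is 0.8.
Newton's second law down the slope: Mg sinθ − f = Ma. The torque equation fR = Iα (with α = a/R) gives f = kMa.
Hence a = g sinθ/(1+k) = 9.81×sin14.9°/1.8 = 1.401 m/s².
Starting from rest, L = ½at², so t = √(2L/a) = √(2×5.1/1.401) ≈ 2.70 s.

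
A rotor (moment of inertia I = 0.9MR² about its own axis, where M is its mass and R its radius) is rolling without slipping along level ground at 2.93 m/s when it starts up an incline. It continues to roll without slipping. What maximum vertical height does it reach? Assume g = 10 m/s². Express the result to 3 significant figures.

Here I = 0.9MR², so the shape factor k = I/(MR²) = 0.9.
Since it rolls without slipping, ω = v/R and KE = ½Mv² + ½Iω² = ½(1+k)Mv² = (19/20)Mv².
All of this converts to potential energy at the highest point: (19/20)Mv₀² = Mgh.
Thus h = (1+k)v₀²/(2g) = 1.9 × 2.93² / (2 × 10) ≈ 0.816 m.

h ≈ 0.816 m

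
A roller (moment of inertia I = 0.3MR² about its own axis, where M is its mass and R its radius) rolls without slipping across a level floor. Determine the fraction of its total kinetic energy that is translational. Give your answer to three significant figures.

fraction ≈ 0.769

Here I = 0.3MR², so the shape factor k = I/(MR²) = 0.3.
Since ω = v/R, the translational part is ½Mv² and the rotational part is ½I(v/R)² = ½kMv²; the total is ½(1+k)Mv².
The translational fraction is therefore 1/(1+k) = 1/1.3 ≈ 0.769.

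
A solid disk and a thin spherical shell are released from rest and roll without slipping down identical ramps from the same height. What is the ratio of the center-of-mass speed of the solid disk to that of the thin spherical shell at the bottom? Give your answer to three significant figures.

Each satisfies Mgh = ½(1+k)Mv² with k = I/(MR²), so v ∝ 1/√(1+k).
For the solid disk k = 0.5; for the thin spherical shell k = 2/3.
v₁/v₂ = √((1+k₂)/(1+k₁)) = √(1.667/1.5) ≈ 1.05.

v_ratio ≈ 1.05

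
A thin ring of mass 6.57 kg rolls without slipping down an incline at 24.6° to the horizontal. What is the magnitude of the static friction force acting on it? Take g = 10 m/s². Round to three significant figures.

f ≈ 13.7 N

For this body I = MR², i.e. k = I/(MR²) = 1.
Along the incline Mg sinθ − f = Ma, and torque about the center fR = Iα = kMR²(a/R) gives f = kMa.
Combining, a = g sinθ/(1+k) and f = kMa = kMg sinθ/(1+k).
f = 1 × 6.57 × 10 × sin24.6° / 2 ≈ 13.7 N.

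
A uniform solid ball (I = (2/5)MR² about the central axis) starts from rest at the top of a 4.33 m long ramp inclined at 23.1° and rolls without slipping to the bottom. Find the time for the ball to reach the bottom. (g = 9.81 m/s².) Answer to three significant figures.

With I = (2/5)MR², the ratio k = I/(MR²) is 0.4.
Along the incline Mg sinθ − f = Ma, and torque about the center fR = Iα = kMR²(a/R) gives f = kMa.
Hence a = g sinθ/(1+k) = 9.81×sin23.1°/1.4 = 2.749 m/s².
With constant a from rest, t = √(2L/a) = √(2·4.33/2.749) ≈ 1.77 s.

t ≈ 1.77 s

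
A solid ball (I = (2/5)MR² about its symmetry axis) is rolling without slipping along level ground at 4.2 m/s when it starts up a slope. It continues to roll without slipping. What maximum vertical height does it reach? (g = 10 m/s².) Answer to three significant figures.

The moment of inertia is (2/5)MR², giving k ≡ I/(MR²) = 0.4.
Pure rolling means v = ωR; then KE = ½Mv² + ½I(v/R)² = ½(1+k)Mv² = (7/10)Mv².
All of this converts to potential energy at the highest point: (7/10)Mv₀² = Mgh.
Thus h = (1+k)v₀²/(2g) = 1.4 × 4.2² / (2 × 10) ≈ 1.23 m.

h ≈ 1.23 m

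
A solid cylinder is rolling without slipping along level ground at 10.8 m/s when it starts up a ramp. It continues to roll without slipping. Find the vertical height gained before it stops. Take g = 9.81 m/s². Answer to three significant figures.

h ≈ 8.92 m

Here I = (1/2)MR², so the shape factor k = I/(MR²) = 0.5.
The rolling condition ω = v/R makes the rotational term ½I(v/R)² = ½kMv², so KE_total = ½(1+k)Mv² = (3/4)Mv².
At the top the kinetic energy is zero, so (3/4)Mv₀² = Mgh.
Thus h = (1+k)v₀²/(2g) = 1.5 × 10.8² / (2 × 9.81) ≈ 8.92 m.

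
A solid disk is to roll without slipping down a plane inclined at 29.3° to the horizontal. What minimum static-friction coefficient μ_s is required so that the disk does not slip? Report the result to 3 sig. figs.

Here I = (1/2)MR², so the shape factor k = I/(MR²) = 0.5.
Along the incline Mg sinθ − f = Ma, and torque about the center fR = Iα = kMR²(a/R) gives f = kMa.
These give a = g sinθ/(1+k) and the required friction f = kMg sinθ/(1+k).
With N = Mg cosθ, the no-slip condition f ≤ μN gives μ_min = f/N = k tanθ/(1+k).
μ_min = 0.5 × tan29.3° / 1.5 ≈ 0.187.

μ_min ≈ 0.187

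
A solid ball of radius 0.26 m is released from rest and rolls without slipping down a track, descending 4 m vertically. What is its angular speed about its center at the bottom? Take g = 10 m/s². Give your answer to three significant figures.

With I = (2/5)MR², the ratio k = I/(MR²) is 0.4.
Pure rolling means v = ωR; then KE = ½Mv² + ½I(v/R)² = ½(1+k)Mv² = (7/10)Mv².
Energy conservation Mgh = ½(1+k)Mv² gives v = √(2gh/(1+k)) = √(2 × 10 × 4 / 1.4) = 7.559 m/s.
Then ω = v/R = 7.559 / 0.26 ≈ 29.1 rad/s.

ω ≈ 29.1 rad/s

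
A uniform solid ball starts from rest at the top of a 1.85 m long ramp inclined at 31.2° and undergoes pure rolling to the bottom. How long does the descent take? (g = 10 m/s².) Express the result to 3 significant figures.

t ≈ 1.00 s

With I = (2/5)MR², the ratio k = I/(MR²) is 0.4.
Translational: Mg sinθ − f = Ma. Rotational about the CM: fR = Iα = kMRa, so f = kMa.
Hence a = g sinθ/(1+k) = 10×sin31.2°/1.4 = 3.7 m/s².
With constant a from rest, t = √(2L/a) = √(2·1.85/3.7) ≈ 1.00 s.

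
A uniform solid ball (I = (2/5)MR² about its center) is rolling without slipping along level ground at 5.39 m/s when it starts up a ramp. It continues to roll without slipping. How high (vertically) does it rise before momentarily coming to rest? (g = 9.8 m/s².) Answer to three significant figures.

h ≈ 2.08 m

With I = (2/5)MR², the ratio k = I/(MR²) is 0.4.
The rolling condition ω = v/R makes the rotational term ½I(v/R)² = ½kMv², so KE_total = ½(1+k)Mv² = (7/10)Mv².
At the top the kinetic energy is zero, so (7/10)Mv₀² = Mgh.
Thus h = (1+k)v₀²/(2g) = 1.4 × 5.39² / (2 × 9.8) ≈ 2.08 m.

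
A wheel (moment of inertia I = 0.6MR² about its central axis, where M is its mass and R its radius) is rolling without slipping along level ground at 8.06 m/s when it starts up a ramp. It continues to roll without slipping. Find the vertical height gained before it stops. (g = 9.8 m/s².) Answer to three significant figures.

h ≈ 5.30 m

With I = 0.6MR², the ratio k = I/(MR²) is 0.6.
Pure rolling means v = ωR; then KE = ½Mv² + ½I(v/R)² = ½(1+k)Mv² = (4/5)Mv².
At the top the kinetic energy is zero, so (4/5)Mv₀² = Mgh.
Thus h = (1+k)v₀²/(2g) = 1.6 × 8.06² / (2 × 9.8) ≈ 5.30 m.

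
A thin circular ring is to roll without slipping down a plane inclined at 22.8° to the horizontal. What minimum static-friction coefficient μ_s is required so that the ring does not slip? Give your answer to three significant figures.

With I = MR², the ratio k = I/(MR²) is 1.
Along the incline Mg sinθ − f = Ma, and torque about the center fR = Iα = kMR²(a/R) gives f = kMa.
These give a = g sinθ/(1+k) and the required friction f = kMg sinθ/(1+k).
The normal force is N = Mg cosθ, so μ_min = f/N = k tanθ/(1+k).
μ_min = 1 × tan22.8° / 2 ≈ 0.210.

μ_min ≈ 0.210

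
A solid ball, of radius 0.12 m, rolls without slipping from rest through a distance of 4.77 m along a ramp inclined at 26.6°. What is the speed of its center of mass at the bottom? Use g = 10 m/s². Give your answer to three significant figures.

v ≈ 5.52 m/s

With I = (2/5)MR², the ratio k = I/(MR²) is 0.4.
Rolling without slipping gives ω = v/R, so the total kinetic energy is ½Mv² + ½Iω² = ½(1+k)Mv² = (7/10)Mv².
The vertical drop is h = L sinθ = 4.77 × sin26.6° = 2.136 m.
Energy conservation: Mgh = (7/10)Mv², so v = √(2gh/(1+k)) = √(2 × 10 × 2.136 / 1.4) ≈ 5.52 m/s.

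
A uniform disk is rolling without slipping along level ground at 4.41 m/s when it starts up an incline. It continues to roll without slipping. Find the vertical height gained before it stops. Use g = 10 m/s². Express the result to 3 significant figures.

With I = (1/2)MR², the ratio k = I/(MR²) is 0.5.
Rolling without slipping gives ω = v/R, so the total kinetic energy is ½Mv² + ½Iω² = ½(1+k)Mv² = (3/4)Mv².
All of this converts to potential energy at the highest point: (3/4)Mv₀² = Mgh.
Thus h = (1+k)v₀²/(2g) = 1.5 × 4.41² / (2 × 10) ≈ 1.46 m.

h ≈ 1.46 m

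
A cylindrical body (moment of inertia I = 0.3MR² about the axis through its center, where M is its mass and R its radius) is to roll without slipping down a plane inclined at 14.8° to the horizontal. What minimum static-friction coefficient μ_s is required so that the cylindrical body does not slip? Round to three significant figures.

μ_min ≈ 0.0610

With I = 0.3MR², the ratio k = I/(MR²) is 0.3.
Along the incline Mg sinθ − f = Ma, and torque about the center fR = Iα = kMR²(a/R) gives f = kMa.
These give a = g sinθ/(1+k) and the required friction f = kMg sinθ/(1+k).
The normal force is N = Mg cosθ, so μ_min = f/N = k tanθ/(1+k).
μ_min = 0.3 × tan14.8° / 1.3 ≈ 0.0610.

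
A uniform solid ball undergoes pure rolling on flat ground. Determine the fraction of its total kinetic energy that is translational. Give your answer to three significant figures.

fraction ≈ 0.714

With I = (2/5)MR², the ratio k = I/(MR²) is 0.4.
With ω = v/R, KE_trans = ½Mv² and KE_rot = ½Iω² = ½kMv², so KE_total = ½(1+k)Mv².
The translational fraction is therefore 1/(1+k) = 1/1.4 ≈ 0.714.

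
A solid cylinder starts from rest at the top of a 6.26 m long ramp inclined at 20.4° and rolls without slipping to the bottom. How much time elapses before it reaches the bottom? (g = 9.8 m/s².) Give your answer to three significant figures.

Here I = (1/2)MR², so the shape factor k = I/(MR²) = 0.5.
Along the incline Mg sinθ − f = Ma, and torque about the center fR = Iα = kMR²(a/R) gives f = kMa.
Hence a = g sinθ/(1+k) = 9.8×sin20.4°/1.5 = 2.277 m/s².
With constant a from rest, t = √(2L/a) = √(2·6.26/2.277) ≈ 2.34 s.

t ≈ 2.34 s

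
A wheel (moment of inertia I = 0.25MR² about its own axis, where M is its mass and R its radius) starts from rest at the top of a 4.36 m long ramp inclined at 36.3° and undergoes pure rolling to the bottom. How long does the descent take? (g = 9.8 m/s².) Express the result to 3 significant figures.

t ≈ 1.37 s

The moment of inertia is 0.25MR², giving k ≡ I/(MR²) = 0.25.
Translational: Mg sinθ − f = Ma. Rotational about the CM: fR = Iα = kMRa, so f = kMa.
Hence a = g sinθ/(1+k) = 9.8×sin36.3°/1.25 = 4.641 m/s².
With constant a from rest, t = √(2L/a) = √(2·4.36/4.641) ≈ 1.37 s.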